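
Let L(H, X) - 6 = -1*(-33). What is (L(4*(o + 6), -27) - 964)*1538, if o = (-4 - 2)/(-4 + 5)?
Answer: -1422650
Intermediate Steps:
o = -6 (o = -6/1 = -6*1 = -6)
L(H, X) = 39 (L(H, X) = 6 - 1*(-33) = 6 + 33 = 39)
(L(4*(o + 6), -27) - 964)*1538 = (39 - 964)*1538 = -925*1538 = -1422650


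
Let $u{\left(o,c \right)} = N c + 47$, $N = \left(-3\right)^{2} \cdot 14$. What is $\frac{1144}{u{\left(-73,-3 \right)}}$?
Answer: $- \frac{1144}{331} \approx -3.4562$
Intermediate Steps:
$N = 126$ ($N = 9 \cdot 14 = 126$)
$u{\left(o,c \right)} = 47 + 126 c$ ($u{\left(o,c \right)} = 126 c + 47 = 47 + 126 c$)
$\frac{1144}{u{\left(-73,-3 \right)}} = \frac{1144}{47 + 126 \left(-3\right)} = \frac{1144}{47 - 378} = \frac{1144}{-331} = 1144 \left(- \frac{1}{331}\right) = - \frac{1144}{331}$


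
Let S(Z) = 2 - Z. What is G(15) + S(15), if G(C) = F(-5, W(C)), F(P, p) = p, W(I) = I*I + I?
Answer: 227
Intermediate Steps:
W(I) = I + I² (W(I) = I² + I = I + I²)
G(C) = C*(1 + C)
G(15) + S(15) = 15*(1 + 15) + (2 - 1*15) = 15*16 + (2 - 15) = 240 - 13 = 227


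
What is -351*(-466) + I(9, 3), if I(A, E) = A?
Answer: 163575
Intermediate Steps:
-351*(-466) + I(9, 3) = -351*(-466) + 9 = 163566 + 9 = 163575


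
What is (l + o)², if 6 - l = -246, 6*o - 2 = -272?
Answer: 42849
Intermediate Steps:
o = -45 (o = ⅓ + (⅙)*(-272) = ⅓ - 136/3 = -45)
l = 252 (l = 6 - 1*(-246) = 6 + 246 = 252)
(l + o)² = (252 - 45)² = 207² = 42849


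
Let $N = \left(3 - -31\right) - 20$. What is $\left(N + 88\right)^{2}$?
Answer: $10404$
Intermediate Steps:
$N = 14$ ($N = \left(3 + 31\right) - 20 = 34 - 20 = 14$)
$\left(N + 88\right)^{2} = \left(14 + 88\right)^{2} = 102^{2} = 10404$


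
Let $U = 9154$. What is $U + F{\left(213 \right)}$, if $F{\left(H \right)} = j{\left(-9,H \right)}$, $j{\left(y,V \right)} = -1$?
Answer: $9153$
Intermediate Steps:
$F{\left(H \right)} = -1$
$U + F{\left(213 \right)} = 9154 - 1 = 9153$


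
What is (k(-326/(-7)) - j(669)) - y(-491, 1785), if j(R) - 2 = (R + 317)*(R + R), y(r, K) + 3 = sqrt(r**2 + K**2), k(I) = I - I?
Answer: -1319267 - sqrt(3427306) ≈ -1.3211e+6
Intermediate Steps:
k(I) = 0
y(r, K) = -3 + sqrt(K**2 + r**2) (y(r, K) = -3 + sqrt(r**2 + K**2) = -3 + sqrt(K**2 + r**2))
j(R) = 2 + 2*R*(317 + R) (j(R) = 2 + (R + 317)*(R + R) = 2 + (317 + R)*(2*R) = 2 + 2*R*(317 + R))
(k(-326/(-7)) - j(669)) - y(-491, 1785) = (0 - (2 + 2*669**2 + 634*669)) - (-3 + sqrt(1785**2 + (-491)**2)) = (0 - (2 + 2*447561 + 424146)) - (-3 + sqrt(3186225 + 241081)) = (0 - (2 + 895122 + 424146)) - (-3 + sqrt(3427306)) = (0 - 1*1319270) + (3 - sqrt(3427306)) = (0 - 1319270) + (3 - sqrt(3427306)) = -1319270 + (3 - sqrt(3427306)) = -1319267 - sqrt(3427306)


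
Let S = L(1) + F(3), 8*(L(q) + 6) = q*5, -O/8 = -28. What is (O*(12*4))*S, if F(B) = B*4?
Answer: 71232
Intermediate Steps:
O = 224 (O = -8*(-28) = 224)
L(q) = -6 + 5*q/8 (L(q) = -6 + (q*5)/8 = -6 + (5*q)/8 = -6 + 5*q/8)
F(B) = 4*B
S = 53/8 (S = (-6 + (5/8)*1) + 4*3 = (-6 + 5/8) + 12 = -43/8 + 12 = 53/8 ≈ 6.6250)
(O*(12*4))*S = (224*(12*4))*(53/8) = (224*48)*(53/8) = 10752*(53/8) = 71232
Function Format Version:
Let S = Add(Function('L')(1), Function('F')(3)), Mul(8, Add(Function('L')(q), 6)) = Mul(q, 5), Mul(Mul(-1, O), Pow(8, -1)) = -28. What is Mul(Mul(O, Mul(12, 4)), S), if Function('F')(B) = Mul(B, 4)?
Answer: 71232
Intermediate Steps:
O = 224 (O = Mul(-8, -28) = 224)
Function('L')(q) = Add(-6, Mul(Rational(5, 8), q)) (Function('L')(q) = Add(-6, Mul(Rational(1, 8), Mul(q, 5))) = Add(-6, Mul(Rational(1, 8), Mul(5, q))) = Add(-6, Mul(Rational(5, 8), q)))
Function('F')(B) = Mul(4, B)
S = Rational(53, 8) (S = Add(Add(-6, Mul(Rational(5, 8), 1)), Mul(4, 3)) = Add(Add(-6, Rational(5, 8)), 12) = Add(Rational(-43, 8), 12) = Rational(53, 8) ≈ 6.6250)
Mul(Mul(O, Mul(12, 4)), S) = Mul(Mul(224, Mul(12, 4)), Rational(53, 8)) = Mul(Mul(224, 48), Rational(53, 8)) = Mul(10752, Rational(53, 8)) = 71232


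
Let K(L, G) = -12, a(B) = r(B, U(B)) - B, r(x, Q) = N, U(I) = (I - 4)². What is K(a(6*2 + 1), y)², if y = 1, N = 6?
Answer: 144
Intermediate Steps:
U(I) = (-4 + I)²
r(x, Q) = 6
a(B) = 6 - B
K(a(6*2 + 1), y)² = (-12)² = 144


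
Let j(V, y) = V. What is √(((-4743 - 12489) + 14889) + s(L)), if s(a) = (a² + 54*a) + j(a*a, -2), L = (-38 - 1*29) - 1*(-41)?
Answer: I*√2395 ≈ 48.939*I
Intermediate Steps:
L = -26 (L = (-38 - 29) + 41 = -67 + 41 = -26)
s(a) = 2*a² + 54*a (s(a) = (a² + 54*a) + a*a = (a² + 54*a) + a² = 2*a² + 54*a)
√(((-4743 - 12489) + 14889) + s(L)) = √(((-4743 - 12489) + 14889) + 2*(-26)*(27 - 26)) = √((-17232 + 14889) + 2*(-26)*1) = √(-2343 - 52) = √(-2395) = I*√2395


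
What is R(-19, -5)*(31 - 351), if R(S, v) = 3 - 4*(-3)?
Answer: -4800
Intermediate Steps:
R(S, v) = 15 (R(S, v) = 3 + 12 = 15)
R(-19, -5)*(31 - 351) = 15*(31 - 351) = 15*(-320) = -4800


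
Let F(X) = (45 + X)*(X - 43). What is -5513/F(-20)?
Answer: 5513/1575 ≈ 3.5003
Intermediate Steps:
F(X) = (-43 + X)*(45 + X) (F(X) = (45 + X)*(-43 + X) = (-43 + X)*(45 + X))
-5513/F(-20) = -5513/(-1935 + (-20)² + 2*(-20)) = -5513/(-1935 + 400 - 40) = -5513/(-1575) = -5513*(-1/1575) = 5513/1575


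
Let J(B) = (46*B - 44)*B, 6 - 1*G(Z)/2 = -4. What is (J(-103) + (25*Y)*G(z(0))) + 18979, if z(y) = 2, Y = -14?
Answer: 504525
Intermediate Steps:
G(Z) = 20 (G(Z) = 12 - 2*(-4) = 12 + 8 = 20)
J(B) = B*(-44 + 46*B) (J(B) = (-44 + 46*B)*B = B*(-44 + 46*B))
(J(-103) + (25*Y)*G(z(0))) + 18979 = (2*(-103)*(-22 + 23*(-103)) + (25*(-14))*20) + 18979 = (2*(-103)*(-22 - 2369) - 350*20) + 18979 = (2*(-103)*(-2391) - 7000) + 18979 = (492546 - 7000) + 18979 = 485546 + 18979 = 504525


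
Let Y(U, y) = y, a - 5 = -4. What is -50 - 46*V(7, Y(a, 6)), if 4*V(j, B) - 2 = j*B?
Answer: -556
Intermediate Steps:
a = 1 (a = 5 - 4 = 1)
V(j, B) = ½ + B*j/4 (V(j, B) = ½ + (j*B)/4 = ½ + (B*j)/4 = ½ + B*j/4)
-50 - 46*V(7, Y(a, 6)) = -50 - 46*(½ + (¼)*6*7) = -50 - 46*(½ + 21/2) = -50 - 46*11 = -50 - 506 = -556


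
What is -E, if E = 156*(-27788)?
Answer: 4334928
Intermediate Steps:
E = -4334928
-E = -1*(-4334928) = 4334928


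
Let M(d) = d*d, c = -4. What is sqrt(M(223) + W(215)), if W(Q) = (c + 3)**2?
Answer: sqrt(49730) ≈ 223.00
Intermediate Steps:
M(d) = d**2
W(Q) = 1 (W(Q) = (-4 + 3)**2 = (-1)**2 = 1)
sqrt(M(223) + W(215)) = sqrt(223**2 + 1) = sqrt(49729 + 1) = sqrt(49730)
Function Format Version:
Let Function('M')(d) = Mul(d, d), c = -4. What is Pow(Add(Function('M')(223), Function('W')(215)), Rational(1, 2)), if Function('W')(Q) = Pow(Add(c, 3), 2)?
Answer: Pow(49730, Rational(1, 2)) ≈ 223.00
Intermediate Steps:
Function('M')(d) = Pow(d, 2)
Function('W')(Q) = 1 (Function('W')(Q) = Pow(Add(-4, 3), 2) = Pow(-1, 2) = 1)
Pow(Add(Function('M')(223), Function('W')(215)), Rational(1, 2)) = Pow(Add(Pow(223, 2), 1), Rational(1, 2)) = Pow(Add(49729, 1), Rational(1, 2)) = Pow(49730, Rational(1, 2))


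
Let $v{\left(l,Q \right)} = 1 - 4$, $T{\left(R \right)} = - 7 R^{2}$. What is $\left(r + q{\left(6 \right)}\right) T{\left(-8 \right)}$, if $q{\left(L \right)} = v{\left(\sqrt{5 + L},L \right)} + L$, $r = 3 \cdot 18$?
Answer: $-25536$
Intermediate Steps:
$v{\left(l,Q \right)} = -3$ ($v{\left(l,Q \right)} = 1 - 4 = -3$)
$r = 54$
$q{\left(L \right)} = -3 + L$
$\left(r + q{\left(6 \right)}\right) T{\left(-8 \right)} = \left(54 + \left(-3 + 6\right)\right) \left(- 7 \left(-8\right)^{2}\right) = \left(54 + 3\right) \left(\left(-7\right) 64\right) = 57 \left(-448\right) = -25536$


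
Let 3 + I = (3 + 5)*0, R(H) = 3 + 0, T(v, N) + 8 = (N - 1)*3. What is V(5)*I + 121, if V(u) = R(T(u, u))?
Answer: 112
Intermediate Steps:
T(v, N) = -11 + 3*N (T(v, N) = -8 + (N - 1)*3 = -8 + (-1 + N)*3 = -8 + (-3 + 3*N) = -11 + 3*N)
R(H) = 3
V(u) = 3
I = -3 (I = -3 + (3 + 5)*0 = -3 + 8*0 = -3 + 0 = -3)
V(5)*I + 121 = 3*(-3) + 121 = -9 + 121 = 112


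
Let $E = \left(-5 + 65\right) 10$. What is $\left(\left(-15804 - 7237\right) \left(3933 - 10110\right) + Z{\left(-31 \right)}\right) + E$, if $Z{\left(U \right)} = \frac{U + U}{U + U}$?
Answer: $142324858$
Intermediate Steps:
$Z{\left(U \right)} = 1$ ($Z{\left(U \right)} = \frac{2 U}{2 U} = 2 U \frac{1}{2 U} = 1$)
$E = 600$ ($E = 60 \cdot 10 = 600$)
$\left(\left(-15804 - 7237\right) \left(3933 - 10110\right) + Z{\left(-31 \right)}\right) + E = \left(\left(-15804 - 7237\right) \left(3933 - 10110\right) + 1\right) + 600 = \left(\left(-23041\right) \left(-6177\right) + 1\right) + 600 = \left(142324257 + 1\right) + 600 = 142324258 + 600 = 142324858$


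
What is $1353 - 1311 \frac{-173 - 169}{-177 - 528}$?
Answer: $\frac{168501}{235} \approx 717.03$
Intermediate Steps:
$1353 - 1311 \frac{-173 - 169}{-177 - 528} = 1353 - 1311 \left(- \frac{342}{-705}\right) = 1353 - 1311 \left(\left(-342\right) \left(- \frac{1}{705}\right)\right) = 1353 - \frac{149454}{235} = \frac{168501}{235}$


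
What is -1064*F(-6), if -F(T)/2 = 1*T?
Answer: -12768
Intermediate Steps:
F(T) = -2*T
-1064*F(-6) = -(-2128)*(-6) = -1064*12 = -12768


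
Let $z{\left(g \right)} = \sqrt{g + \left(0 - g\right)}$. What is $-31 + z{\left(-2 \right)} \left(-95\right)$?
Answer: $-31$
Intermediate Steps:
$z{\left(g \right)} = 0$ ($z{\left(g \right)} = \sqrt{g - g} = \sqrt{0} = 0$)
$-31 + z{\left(-2 \right)} \left(-95\right) = -31 + 0 \left(-95\right) = -31 + 0 = -31$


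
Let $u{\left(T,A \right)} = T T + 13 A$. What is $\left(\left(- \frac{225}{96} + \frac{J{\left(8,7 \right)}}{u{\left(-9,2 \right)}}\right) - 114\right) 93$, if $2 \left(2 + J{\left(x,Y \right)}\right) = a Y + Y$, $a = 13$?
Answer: $- \frac{36907701}{3424} \approx -10779.0$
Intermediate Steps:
$J{\left(x,Y \right)} = -2 + 7 Y$ ($J{\left(x,Y \right)} = -2 + \frac{13 Y + Y}{2} = -2 + \frac{14 Y}{2} = -2 + 7 Y$)
$u{\left(T,A \right)} = T^{2} + 13 A$
$\left(\left(- \frac{225}{96} + \frac{J{\left(8,7 \right)}}{u{\left(-9,2 \right)}}\right) - 114\right) 93 = \left(\left(- \frac{225}{96} + \frac{-2 + 7 \cdot 7}{\left(-9\right)^{2} + 13 \cdot 2}\right) - 114\right) 93 = \left(\left(\left(-225\right) \frac{1}{96} + \frac{-2 + 49}{81 + 26}\right) - 114\right) 93 = \left(\left(- \frac{75}{32} + \frac{47}{107}\right) - 114\right) 93 = \left(- \frac{6521}{3424} - 114\right) 93 = \left(- \frac{396857}{3424}\right) 93 = - \frac{36907701}{3424}$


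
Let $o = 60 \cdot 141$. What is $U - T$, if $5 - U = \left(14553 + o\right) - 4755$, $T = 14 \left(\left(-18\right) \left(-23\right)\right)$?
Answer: $-24049$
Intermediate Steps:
$o = 8460$
$T = 5796$ ($T = 14 \cdot 414 = 5796$)
$U = -18253$ ($U = 5 - \left(\left(14553 + 8460\right) - 4755\right) = 5 - \left(23013 - 4755\right) = 5 - 18258 = -18253$)
$U - T = -18253 - 5796 = -24049$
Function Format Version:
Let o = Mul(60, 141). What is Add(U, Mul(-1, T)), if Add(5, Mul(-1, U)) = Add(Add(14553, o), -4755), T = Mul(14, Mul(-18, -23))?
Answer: -24049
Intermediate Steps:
o = 8460
T = 5796 (T = Mul(14, 414) = 5796)
U = -18253 (U = Add(5, Mul(-1, Add(Add(14553, 8460), -4755))) = Add(5, Mul(-1, Add(23013, -4755))) = Add(5, Mul(-1, 18258)) = Add(5, -18258) = -18253)
Add(U, Mul(-1, T)) = Add(-18253, Mul(-1, 5796)) = Add(-18253, -5796) = -24049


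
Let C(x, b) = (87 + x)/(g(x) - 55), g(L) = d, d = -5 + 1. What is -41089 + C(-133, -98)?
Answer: -2424205/59 ≈ -41088.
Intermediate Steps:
d = -4
g(L) = -4
C(x, b) = -87/59 - x/59 (C(x, b) = (87 + x)/(-4 - 55) = (87 + x)/(-59) = (87 + x)*(-1/59) = -87/59 - x/59)
-41089 + C(-133, -98) = -41089 + (-87/59 - 1/59*(-133)) = -41089 + (-87/59 + 133/59) = -41089 + 46/59 = -2424205/59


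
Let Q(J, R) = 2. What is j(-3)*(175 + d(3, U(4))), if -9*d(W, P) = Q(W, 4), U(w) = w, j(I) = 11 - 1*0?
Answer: 17303/9 ≈ 1922.6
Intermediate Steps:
j(I) = 11 (j(I) = 11 + 0 = 11)
d(W, P) = -2/9 (d(W, P) = -⅑*2 = -2/9)
j(-3)*(175 + d(3, U(4))) = 11*(175 - 2/9) = 11*(1573/9) = 17303/9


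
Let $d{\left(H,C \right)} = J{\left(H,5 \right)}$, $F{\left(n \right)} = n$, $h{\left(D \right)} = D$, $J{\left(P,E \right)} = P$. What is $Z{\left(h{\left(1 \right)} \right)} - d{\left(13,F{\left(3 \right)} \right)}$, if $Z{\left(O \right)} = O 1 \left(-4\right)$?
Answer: $-17$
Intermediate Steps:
$Z{\left(O \right)} = - 4 O$ ($Z{\left(O \right)} = O \left(-4\right) = - 4 O$)
$d{\left(H,C \right)} = H$
$Z{\left(h{\left(1 \right)} \right)} - d{\left(13,F{\left(3 \right)} \right)} = \left(-4\right) 1 - 13 = -4 - 13 = -17$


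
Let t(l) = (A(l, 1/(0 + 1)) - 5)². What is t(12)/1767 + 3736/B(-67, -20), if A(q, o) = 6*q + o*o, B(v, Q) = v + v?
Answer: -2990948/118389 ≈ -25.264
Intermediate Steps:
B(v, Q) = 2*v
A(q, o) = o² + 6*q (A(q, o) = 6*q + o² = o² + 6*q)
t(l) = (-4 + 6*l)² (t(l) = (((1/(0 + 1))² + 6*l) - 5)² = (((1/1)² + 6*l) - 5)² = ((1² + 6*l) - 5)² = ((1 + 6*l) - 5)² = (-4 + 6*l)²)
t(12)/1767 + 3736/B(-67, -20) = (4*(-2 + 3*12)²)/1767 + 3736/((2*(-67))) = (4*(-2 + 36)²)*(1/1767) + 3736/(-134) = (4*34²)*(1/1767) + 3736*(-1/134) = (4*1156)*(1/1767) - 1868/67 = 4624*(1/1767) - 1868/67 = 4624/1767 - 1868/67 = -2990948/118389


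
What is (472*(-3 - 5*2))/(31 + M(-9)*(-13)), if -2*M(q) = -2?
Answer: -3068/9 ≈ -340.89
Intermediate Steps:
M(q) = 1 (M(q) = -½*(-2) = 1)
(472*(-3 - 5*2))/(31 + M(-9)*(-13)) = (472*(-3 - 5*2))/(31 + 1*(-13)) = (472*(-3 - 10))/(31 - 13) = (472*(-13))/18 = -6136*1/18 = -3068/9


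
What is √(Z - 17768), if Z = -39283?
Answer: 3*I*√6339 ≈ 238.85*I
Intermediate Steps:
√(Z - 17768) = √(-39283 - 17768) = √(-57051) = 3*I*√6339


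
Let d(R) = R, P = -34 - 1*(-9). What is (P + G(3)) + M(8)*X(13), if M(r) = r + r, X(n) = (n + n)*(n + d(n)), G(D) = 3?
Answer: 10794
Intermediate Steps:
P = -25 (P = -34 + 9 = -25)
X(n) = 4*n² (X(n) = (n + n)*(n + n) = (2*n)*(2*n) = 4*n²)
M(r) = 2*r
(P + G(3)) + M(8)*X(13) = (-25 + 3) + (2*8)*(4*13²) = -22 + 16*(4*169) = -22 + 16*676 = -22 + 10816 = 10794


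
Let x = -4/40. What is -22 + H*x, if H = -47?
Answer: -173/10 ≈ -17.300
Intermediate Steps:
x = -1/10 (x = -4*1/40 = -1/10 ≈ -0.10000)
-22 + H*x = -22 - 47*(-1/10) = -22 + 47/10 = -173/10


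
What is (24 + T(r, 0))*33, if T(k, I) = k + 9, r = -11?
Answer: 726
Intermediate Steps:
T(k, I) = 9 + k
(24 + T(r, 0))*33 = (24 + (9 - 11))*33 = (24 - 2)*33 = 22*33 = 726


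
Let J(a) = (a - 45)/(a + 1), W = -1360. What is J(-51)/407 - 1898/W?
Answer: 1937743/1383800 ≈ 1.4003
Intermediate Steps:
J(a) = (-45 + a)/(1 + a)
J(-51)/407 - 1898/W = ((-45 - 51)/(1 - 51))/407 - 1898/(-1360) = (-96/(-50))*(1/407) - 1898*(-1/1360) = -1/50*(-96)*(1/407) + 949/680 = (48/25)*(1/407) + 949/680 = 48/10175 + 949/680 = 1937743/1383800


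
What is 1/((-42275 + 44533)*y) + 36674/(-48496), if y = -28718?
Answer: -297266815869/393091869128 ≈ -0.75623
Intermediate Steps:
1/((-42275 + 44533)*y) + 36674/(-48496) = 1/((-42275 + 44533)*(-28718)) + 36674/(-48496) = -1/28718/2258 + 36674*(-1/48496) = (1/2258)*(-1/28718) - 18337/24248 = -1/64845244 - 18337/24248 = -297266815869/393091869128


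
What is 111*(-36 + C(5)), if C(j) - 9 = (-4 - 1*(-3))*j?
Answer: -3552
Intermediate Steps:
C(j) = 9 - j (C(j) = 9 + (-4 - 1*(-3))*j = 9 + (-4 + 3)*j = 9 - j)
111*(-36 + C(5)) = 111*(-36 + (9 - 1*5)) = 111*(-36 + (9 - 5)) = 111*(-36 + 4) = 111*(-32) = -3552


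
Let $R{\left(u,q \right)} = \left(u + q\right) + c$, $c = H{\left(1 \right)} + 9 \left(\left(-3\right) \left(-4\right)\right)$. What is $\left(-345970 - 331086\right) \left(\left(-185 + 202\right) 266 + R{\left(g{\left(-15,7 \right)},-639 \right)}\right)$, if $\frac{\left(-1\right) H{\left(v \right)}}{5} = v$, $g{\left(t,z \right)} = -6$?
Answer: $-2694682880$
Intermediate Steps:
$H{\left(v \right)} = - 5 v$
$c = 103$ ($c = \left(-5\right) 1 + 9 \left(\left(-3\right) \left(-4\right)\right) = -5 + 9 \cdot 12 = -5 + 108 = 103$)
$R{\left(u,q \right)} = 103 + q + u$ ($R{\left(u,q \right)} = \left(u + q\right) + 103 = \left(q + u\right) + 103 = 103 + q + u$)
$\left(-345970 - 331086\right) \left(\left(-185 + 202\right) 266 + R{\left(g{\left(-15,7 \right)},-639 \right)}\right) = \left(-345970 - 331086\right) \left(\left(-185 + 202\right) 266 - 542\right) = - 677056 \left(17 \cdot 266 - 542\right) = - 677056 \left(4522 - 542\right) = \left(-677056\right) 3980 = -2694682880$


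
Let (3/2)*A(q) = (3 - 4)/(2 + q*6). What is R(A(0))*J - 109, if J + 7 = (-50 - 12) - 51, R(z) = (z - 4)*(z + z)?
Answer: -1367/3 ≈ -455.67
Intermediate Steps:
A(q) = -2/(3*(2 + 6*q)) (A(q) = 2*((3 - 4)/(2 + q*6))/3 = 2*(-1/(2 + 6*q))/3 = -2/(3*(2 + 6*q)))
R(z) = 2*z*(-4 + z) (R(z) = (-4 + z)*(2*z) = 2*z*(-4 + z))
J = -120 (J = -7 + ((-50 - 12) - 51) = -7 + (-62 - 51) = -7 - 113 = -120)
R(A(0))*J - 109 = (2*(-1/(3 + 9*0))*(-4 - 1/(3 + 9*0)))*(-120) - 109 = (2*(-1/(3 + 0))*(-4 - 1/(3 + 0)))*(-120) - 109 = (2*(-1/3)*(-4 - 1/3))*(-120) - 109 = (2*(-1/3)*(-13/3))*(-120) - 109 = (26/9)*(-120) - 109 = -1040/3 - 109 = -1367/3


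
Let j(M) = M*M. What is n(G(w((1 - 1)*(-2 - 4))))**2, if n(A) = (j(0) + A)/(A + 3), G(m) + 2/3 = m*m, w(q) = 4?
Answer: 2116/3025 ≈ 0.69950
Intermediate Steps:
j(M) = M**2
G(m) = -2/3 + m**2 (G(m) = -2/3 + m*m = -2/3 + m**2)
n(A) = A/(3 + A) (n(A) = (0**2 + A)/(A + 3) = (0 + A)/(3 + A) = A/(3 + A))
n(G(w((1 - 1)*(-2 - 4))))**2 = ((-2/3 + 4**2)/(3 + (-2/3 + 4**2)))**2 = ((-2/3 + 16)/(3 + (-2/3 + 16)))**2 = (46/(3*(3 + 46/3)))**2 = (46/(3*(55/3)))**2 = ((46/3)*(3/55))**2 = (46/55)**2 = 2116/3025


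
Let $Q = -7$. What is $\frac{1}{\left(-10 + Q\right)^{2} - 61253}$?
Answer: $- \frac{1}{60964} \approx -1.6403 \cdot 10^{-5}$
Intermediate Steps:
$\frac{1}{\left(-10 + Q\right)^{2} - 61253} = \frac{1}{\left(-10 - 7\right)^{2} - 61253} = \frac{1}{\left(-17\right)^{2} - 61253} = \frac{1}{289 - 61253} = \frac{1}{-60964} = - \frac{1}{60964}$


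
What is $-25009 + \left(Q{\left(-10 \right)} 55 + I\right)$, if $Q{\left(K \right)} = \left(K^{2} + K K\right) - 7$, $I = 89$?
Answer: $-14305$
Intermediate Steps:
$Q{\left(K \right)} = -7 + 2 K^{2}$ ($Q{\left(K \right)} = \left(K^{2} + K^{2}\right) - 7 = 2 K^{2} - 7 = -7 + 2 K^{2}$)
$-25009 + \left(Q{\left(-10 \right)} 55 + I\right) = -25009 + \left(\left(-7 + 2 \left(-10\right)^{2}\right) 55 + 89\right) = -25009 + \left(\left(-7 + 2 \cdot 100\right) 55 + 89\right) = -25009 + \left(\left(-7 + 200\right) 55 + 89\right) = -25009 + \left(193 \cdot 55 + 89\right) = -25009 + \left(10615 + 89\right) = -25009 + 10704 = -14305$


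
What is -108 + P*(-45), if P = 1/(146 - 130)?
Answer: -1773/16 ≈ -110.81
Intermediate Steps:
P = 1/16 ≈ 0.062500
-108 + P*(-45) = -108 + (1/16)*(-45) = -108 - 45/16 = -1773/16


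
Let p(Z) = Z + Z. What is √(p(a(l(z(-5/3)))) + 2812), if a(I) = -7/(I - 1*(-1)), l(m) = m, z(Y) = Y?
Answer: √2833 ≈ 53.226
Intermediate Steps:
a(I) = -7/(1 + I) (a(I) = -7/(I + 1) = -7/(1 + I))
p(Z) = 2*Z
√(p(a(l(z(-5/3)))) + 2812) = √(2*(-7/(1 - 5/3)) + 2812) = √(2*(-7/(-⅔)) + 2812) = √(2*(-7*(-3/2)) + 2812) = √(2*(21/2) + 2812) = √(21 + 2812) = √2833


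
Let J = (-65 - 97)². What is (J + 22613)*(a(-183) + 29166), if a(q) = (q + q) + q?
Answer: 1398140769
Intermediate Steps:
a(q) = 3*q (a(q) = 2*q + q = 3*q)
J = 26244 (J = (-162)² = 26244)
(J + 22613)*(a(-183) + 29166) = (26244 + 22613)*(3*(-183) + 29166) = 48857*(-549 + 29166) = 48857*28617 = 1398140769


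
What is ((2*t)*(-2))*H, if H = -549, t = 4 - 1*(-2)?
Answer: 13176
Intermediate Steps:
t = 6 (t = 4 + 2 = 6)
((2*t)*(-2))*H = ((2*6)*(-2))*(-549) = (12*(-2))*(-549) = -24*(-549) = 13176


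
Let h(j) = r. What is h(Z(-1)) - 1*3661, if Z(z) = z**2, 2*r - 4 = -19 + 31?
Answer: -3653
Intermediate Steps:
r = 8 (r = 2 + (-19 + 31)/2 = 2 + (1/2)*12 = 2 + 6 = 8)
h(j) = 8
h(Z(-1)) - 1*3661 = 8 - 1*3661 = 8 - 3661 = -3653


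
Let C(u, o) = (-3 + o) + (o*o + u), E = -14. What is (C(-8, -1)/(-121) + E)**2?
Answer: 23409/121 ≈ 193.46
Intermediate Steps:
C(u, o) = -3 + o + u + o**2 (C(u, o) = (-3 + o) + (o**2 + u) = (-3 + o) + (u + o**2) = -3 + o + u + o**2)
(C(-8, -1)/(-121) + E)**2 = ((-3 - 1 - 8 + (-1)**2)/(-121) - 14)**2 = ((-3 - 1 - 8 + 1)*(-1/121) - 14)**2 = (-11*(-1/121) - 14)**2 = (1/11 - 14)**2 = (-153/11)**2 = 23409/121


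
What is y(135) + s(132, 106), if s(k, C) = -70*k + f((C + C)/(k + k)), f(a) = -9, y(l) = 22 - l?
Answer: -9362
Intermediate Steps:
s(k, C) = -9 - 70*k (s(k, C) = -70*k - 9 = -9 - 70*k)
y(135) + s(132, 106) = (22 - 1*135) + (-9 - 70*132) = (22 - 135) + (-9 - 9240) = -113 - 9249 = -9362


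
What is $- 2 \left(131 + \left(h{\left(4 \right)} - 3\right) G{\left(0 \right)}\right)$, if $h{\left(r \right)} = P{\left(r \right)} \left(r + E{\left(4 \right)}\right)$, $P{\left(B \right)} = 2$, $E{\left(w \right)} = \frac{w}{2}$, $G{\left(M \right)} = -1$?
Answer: $-244$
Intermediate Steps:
$E{\left(w \right)} = \frac{w}{2}$ ($E{\left(w \right)} = w \frac{1}{2} = \frac{w}{2}$)
$h{\left(r \right)} = 4 + 2 r$ ($h{\left(r \right)} = 2 \left(r + \frac{1}{2} \cdot 4\right) = 2 \left(r + 2\right) = 2 \left(2 + r\right) = 4 + 2 r$)
$- 2 \left(131 + \left(h{\left(4 \right)} - 3\right) G{\left(0 \right)}\right) = - 2 \left(131 + \left(\left(4 + 2 \cdot 4\right) - 3\right) \left(-1\right)\right) = - 2 \left(131 + \left(\left(4 + 8\right) - 3\right) \left(-1\right)\right) = - 2 \left(131 + \left(12 - 3\right) \left(-1\right)\right) = - 2 \left(131 + 9 \left(-1\right)\right) = - 2 \left(131 - 9\right) = \left(-2\right) 122 = -244$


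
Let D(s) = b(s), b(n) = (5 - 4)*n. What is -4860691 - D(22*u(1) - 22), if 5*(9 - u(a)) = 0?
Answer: -4860867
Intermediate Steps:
b(n) = n (b(n) = 1*n = n)
u(a) = 9 (u(a) = 9 - 1/5*0 = 9 + 0 = 9)
D(s) = s
-4860691 - D(22*u(1) - 22) = -4860691 - (22*9 - 22) = -4860691 - (198 - 22) = -4860691 - 1*176 = -4860691 - 176 = -4860867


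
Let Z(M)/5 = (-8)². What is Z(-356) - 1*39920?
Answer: -39600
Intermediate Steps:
Z(M) = 320 (Z(M) = 5*(-8)² = 5*64 = 320)
Z(-356) - 1*39920 = 320 - 1*39920 = 320 - 39920 = -39600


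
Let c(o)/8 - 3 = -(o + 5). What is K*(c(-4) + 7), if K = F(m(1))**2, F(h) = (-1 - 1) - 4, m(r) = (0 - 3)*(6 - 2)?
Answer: 828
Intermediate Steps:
m(r) = -12 (m(r) = -3*4 = -12)
F(h) = -6 (F(h) = -2 - 4 = -6)
c(o) = -16 - 8*o (c(o) = 24 + 8*(-(o + 5)) = 24 + 8*(-(5 + o)) = 24 + 8*(-5 - o) = 24 + (-40 - 8*o) = -16 - 8*o)
K = 36 (K = (-6)**2 = 36)
K*(c(-4) + 7) = 36*((-16 - 8*(-4)) + 7) = 36*((-16 + 32) + 7) = 36*(16 + 7) = 36*23 = 828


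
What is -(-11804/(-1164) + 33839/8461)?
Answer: -34815560/2462151 ≈ -14.140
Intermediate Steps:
-(-11804/(-1164) + 33839/8461) = -(-11804*(-1/1164) + 33839*(1/8461)) = -(2951/291 + 33839/8461) = -1*34815560/2462151 = -34815560/2462151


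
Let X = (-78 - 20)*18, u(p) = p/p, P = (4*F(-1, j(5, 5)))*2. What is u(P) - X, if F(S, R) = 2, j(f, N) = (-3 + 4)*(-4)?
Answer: 1765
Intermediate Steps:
j(f, N) = -4 (j(f, N) = 1*(-4) = -4)
P = 16 (P = (4*2)*2 = 8*2 = 16)
u(p) = 1
X = -1764 (X = -98*18 = -1764)
u(P) - X = 1 - 1*(-1764) = 1 + 1764 = 1765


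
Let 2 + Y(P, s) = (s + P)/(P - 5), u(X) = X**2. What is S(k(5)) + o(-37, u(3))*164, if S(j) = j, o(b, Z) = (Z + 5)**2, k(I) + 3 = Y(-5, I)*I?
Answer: 32131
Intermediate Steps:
Y(P, s) = -2 + (P + s)/(-5 + P) (Y(P, s) = -2 + (s + P)/(P - 5) = -2 + (P + s)/(-5 + P))
k(I) = -3 + I*(-3/2 - I/10) (k(I) = -3 + ((10 + I - 1*(-5))/(-5 - 5))*I = -3 + ((10 + I + 5)/(-10))*I = -3 + (-(15 + I)/10)*I = -3 + (-3/2 - I/10)*I = -3 + I*(-3/2 - I/10))
o(b, Z) = (5 + Z)**2
S(k(5)) + o(-37, u(3))*164 = (-3 - 1/10*5*(15 + 5)) + (5 + 3**2)**2*164 = (-3 - 1/10*5*20) + (5 + 9)**2*164 = (-3 - 10) + 14**2*164 = -13 + 196*164 = -13 + 32144 = 32131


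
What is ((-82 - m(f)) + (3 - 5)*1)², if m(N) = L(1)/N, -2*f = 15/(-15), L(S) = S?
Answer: 7396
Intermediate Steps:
f = ½ (f = -15/(2*(-15)) = -15*(-1)/(2*15) = -½*(-1) = ½ ≈ 0.50000)
m(N) = 1/N
((-82 - m(f)) + (3 - 5)*1)² = ((-82 - 1/½) + (3 - 5)*1)² = ((-82 - 1*2) - 2*1)² = ((-82 - 2) - 2)² = (-84 - 2)² = (-86)² = 7396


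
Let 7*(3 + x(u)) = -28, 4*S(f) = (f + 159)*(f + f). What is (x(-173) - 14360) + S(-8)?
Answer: -14971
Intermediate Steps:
S(f) = f*(159 + f)/2 (S(f) = ((f + 159)*(f + f))/4 = ((159 + f)*(2*f))/4 = (2*f*(159 + f))/4 = f*(159 + f)/2)
x(u) = -7 (x(u) = -3 + (⅐)*(-28) = -3 - 4 = -7)
(x(-173) - 14360) + S(-8) = (-7 - 14360) + (½)*(-8)*(159 - 8) = -14367 + (½)*(-8)*151 = -14367 - 604 = -14971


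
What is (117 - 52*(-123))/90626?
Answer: 6513/90626 ≈ 0.071867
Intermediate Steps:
(117 - 52*(-123))/90626 = (117 + 6396)*(1/90626) = 6513*(1/90626) = 6513/90626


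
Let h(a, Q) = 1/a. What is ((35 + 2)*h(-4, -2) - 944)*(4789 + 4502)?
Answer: -35426583/4 ≈ -8.8566e+6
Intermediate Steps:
((35 + 2)*h(-4, -2) - 944)*(4789 + 4502) = ((35 + 2)/(-4) - 944)*(4789 + 4502) = (37*(-1/4) - 944)*9291 = (-37/4 - 944)*9291 = -3813/4*9291 = -35426583/4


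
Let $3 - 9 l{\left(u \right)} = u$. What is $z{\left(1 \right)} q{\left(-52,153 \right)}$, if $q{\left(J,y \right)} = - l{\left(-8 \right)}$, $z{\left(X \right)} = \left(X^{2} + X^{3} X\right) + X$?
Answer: $- \frac{11}{3} \approx -3.6667$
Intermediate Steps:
$l{\left(u \right)} = \frac{1}{3} - \frac{u}{9}$
$z{\left(X \right)} = X + X^{2} + X^{4}$ ($z{\left(X \right)} = \left(X^{2} + X^{4}\right) + X = X + X^{2} + X^{4}$)
$q{\left(J,y \right)} = - \frac{11}{9}$ ($q{\left(J,y \right)} = - (\frac{1}{3} - - \frac{8}{9}) = - (\frac{1}{3} + \frac{8}{9}) = \left(-1\right) \frac{11}{9} = - \frac{11}{9}$)
$z{\left(1 \right)} q{\left(-52,153 \right)} = 1 \left(1 + 1 + 1^{3}\right) \left(- \frac{11}{9}\right) = 1 \left(1 + 1 + 1\right) \left(- \frac{11}{9}\right) = 1 \cdot 3 \left(- \frac{11}{9}\right) = 3 \left(- \frac{11}{9}\right) = - \frac{11}{3}$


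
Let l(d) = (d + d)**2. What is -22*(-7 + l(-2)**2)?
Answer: -5478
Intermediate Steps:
l(d) = 4*d**2 (l(d) = (2*d)**2 = 4*d**2)
-22*(-7 + l(-2)**2) = -22*(-7 + (4*(-2)**2)**2) = -22*(-7 + (4*4)**2) = -22*(-7 + 16**2) = -22*(-7 + 256) = -22*249 = -5478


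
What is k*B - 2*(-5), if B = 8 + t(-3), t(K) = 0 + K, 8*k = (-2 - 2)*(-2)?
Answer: 15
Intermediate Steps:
k = 1 (k = ((-2 - 2)*(-2))/8 = (-4*(-2))/8 = (⅛)*8 = 1)
t(K) = K
B = 5 (B = 8 - 3 = 5)
k*B - 2*(-5) = 1*5 - 2*(-5) = 5 + 10 = 15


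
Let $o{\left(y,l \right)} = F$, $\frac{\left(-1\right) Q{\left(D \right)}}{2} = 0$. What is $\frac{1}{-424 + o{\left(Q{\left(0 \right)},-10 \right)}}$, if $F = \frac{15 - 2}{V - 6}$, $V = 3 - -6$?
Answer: $- \frac{3}{1259} \approx -0.0023828$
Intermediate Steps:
$Q{\left(D \right)} = 0$ ($Q{\left(D \right)} = \left(-2\right) 0 = 0$)
$V = 9$ ($V = 3 + 6 = 9$)
$F = \frac{13}{3}$ ($F = \frac{15 - 2}{9 - 6} = \frac{13}{3} \approx 4.3333$)
$o{\left(y,l \right)} = \frac{13}{3}$
$\frac{1}{-424 + o{\left(Q{\left(0 \right)},-10 \right)}} = \frac{1}{-424 + \frac{13}{3}} = \frac{1}{- \frac{1259}{3}} = - \frac{3}{1259}$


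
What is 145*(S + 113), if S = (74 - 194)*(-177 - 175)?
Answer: 6141185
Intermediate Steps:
S = 42240 (S = -120*(-352) = 42240)
145*(S + 113) = 145*(42240 + 113) = 145*42353 = 6141185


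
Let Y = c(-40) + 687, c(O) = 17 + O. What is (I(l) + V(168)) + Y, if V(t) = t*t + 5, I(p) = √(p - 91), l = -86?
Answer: 28893 + I*√177 ≈ 28893.0 + 13.304*I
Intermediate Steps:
I(p) = √(-91 + p)
Y = 664 (Y = (17 - 40) + 687 = -23 + 687 = 664)
V(t) = 5 + t² (V(t) = t² + 5 = 5 + t²)
(I(l) + V(168)) + Y = (√(-91 - 86) + (5 + 168²)) + 664 = (√(-177) + (5 + 28224)) + 664 = (I*√177 + 28229) + 664 = (28229 + I*√177) + 664 = 28893 + I*√177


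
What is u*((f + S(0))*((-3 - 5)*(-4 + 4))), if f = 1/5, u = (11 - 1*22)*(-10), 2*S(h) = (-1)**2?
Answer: 0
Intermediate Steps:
S(h) = 1/2 (S(h) = (1/2)*(-1)**2 = (1/2)*1 = 1/2)
u = 110 (u = (11 - 22)*(-10) = -11*(-10) = 110)
f = 1/5 ≈ 0.20000
u*((f + S(0))*((-3 - 5)*(-4 + 4))) = 110*((1/5 + 1/2)*((-3 - 5)*(-4 + 4))) = 110*(7*(-8*0)/10) = 110*((7/10)*0) = 110*0 = 0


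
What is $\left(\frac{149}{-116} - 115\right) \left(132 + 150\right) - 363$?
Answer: $- \frac{1923003}{58} \approx -33155.0$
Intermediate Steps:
$\left(\frac{149}{-116} - 115\right) \left(132 + 150\right) - 363 = \left(149 \left(- \frac{1}{116}\right) - 115\right) 282 - 363 = \left(- \frac{149}{116} - 115\right) 282 - 363 = \left(- \frac{13489}{116}\right) 282 - 363 = - \frac{1901949}{58} - 363 = - \frac{1923003}{58}$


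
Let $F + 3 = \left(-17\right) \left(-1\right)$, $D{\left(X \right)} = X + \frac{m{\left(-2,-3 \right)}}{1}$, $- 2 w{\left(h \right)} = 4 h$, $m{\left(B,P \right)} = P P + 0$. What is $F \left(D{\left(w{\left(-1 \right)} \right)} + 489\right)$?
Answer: $7000$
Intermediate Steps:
$m{\left(B,P \right)} = P^{2}$ ($m{\left(B,P \right)} = P^{2} + 0 = P^{2}$)
$w{\left(h \right)} = - 2 h$ ($w{\left(h \right)} = - \frac{4 h}{2} = - 2 h$)
$D{\left(X \right)} = 9 + X$ ($D{\left(X \right)} = X + \frac{\left(-3\right)^{2}}{1} = X + 9 \cdot 1 = X + 9 = 9 + X$)
$F = 14$ ($F = -3 - -17 = -3 + 17 = 14$)
$F \left(D{\left(w{\left(-1 \right)} \right)} + 489\right) = 14 \left(\left(9 - -2\right) + 489\right) = 14 \left(\left(9 + 2\right) + 489\right) = 14 \left(11 + 489\right) = 14 \cdot 500 = 7000$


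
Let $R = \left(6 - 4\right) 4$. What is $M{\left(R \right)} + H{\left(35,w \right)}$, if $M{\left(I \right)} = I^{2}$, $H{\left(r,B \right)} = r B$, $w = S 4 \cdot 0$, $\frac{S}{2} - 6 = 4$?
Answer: $64$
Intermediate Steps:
$S = 20$ ($S = 12 + 2 \cdot 4 = 12 + 8 = 20$)
$w = 0$ ($w = 20 \cdot 4 \cdot 0 = 80 \cdot 0 = 0$)
$H{\left(r,B \right)} = B r$
$R = 8$ ($R = 2 \cdot 4 = 8$)
$M{\left(R \right)} + H{\left(35,w \right)} = 8^{2} + 0 \cdot 35 = 64 + 0 = 64$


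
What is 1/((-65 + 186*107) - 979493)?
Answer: -1/959656 ≈ -1.0420e-6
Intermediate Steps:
1/((-65 + 186*107) - 979493) = 1/((-65 + 19902) - 979493) = 1/(19837 - 979493) = 1/(-959656) = -1/959656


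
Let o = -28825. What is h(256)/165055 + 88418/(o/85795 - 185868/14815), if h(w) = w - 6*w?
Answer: -741982202683716502/108101698963357 ≈ -6863.7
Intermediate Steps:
h(w) = -5*w
h(256)/165055 + 88418/(o/85795 - 185868/14815) = -5*256/165055 + 88418/(-28825/85795 - 185868/14815) = -1280*1/165055 + 88418/(-28825*1/85795 - 185868*1/14815) = -256/33011 + 88418/(-5765/17159 - 185868/14815) = -256/33011 + 88418/(-3274717487/254210585) = -256/33011 + 88418*(-254210585/3274717487) = -256/33011 - 22476791504530/3274717487 = -741982202683716502/108101698963357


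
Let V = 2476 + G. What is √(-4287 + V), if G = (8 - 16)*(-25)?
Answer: 3*I*√179 ≈ 40.137*I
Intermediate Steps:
G = 200 (G = -8*(-25) = 200)
V = 2676 (V = 2476 + 200 = 2676)
√(-4287 + V) = √(-4287 + 2676) = √(-1611) = 3*I*√179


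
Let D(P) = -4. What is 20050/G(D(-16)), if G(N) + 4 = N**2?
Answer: 10025/6 ≈ 1670.8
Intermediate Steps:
G(N) = -4 + N**2
20050/G(D(-16)) = 20050/(-4 + (-4)**2) = 20050/(-4 + 16) = 20050/12 = 20050*(1/12) = 10025/6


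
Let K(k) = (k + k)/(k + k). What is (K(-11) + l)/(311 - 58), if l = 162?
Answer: 163/253 ≈ 0.64427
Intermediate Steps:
K(k) = 1 (K(k) = (2*k)/((2*k)) = (2*k)*(1/(2*k)) = 1)
(K(-11) + l)/(311 - 58) = (1 + 162)/(311 - 58) = 163/253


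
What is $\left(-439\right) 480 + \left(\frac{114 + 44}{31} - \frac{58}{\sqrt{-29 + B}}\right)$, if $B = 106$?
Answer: $- \frac{6532162}{31} - \frac{58 \sqrt{77}}{77} \approx -2.1072 \cdot 10^{5}$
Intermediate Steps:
$\left(-439\right) 480 + \left(\frac{114 + 44}{31} - \frac{58}{\sqrt{-29 + B}}\right) = \left(-439\right) 480 + \left(\frac{114 + 44}{31} - \frac{58}{\sqrt{-29 + 106}}\right) = -210720 + \left(158 \cdot \frac{1}{31} - \frac{58}{\sqrt{77}}\right) = -210720 + \left(\frac{158}{31} - 58 \frac{\sqrt{77}}{77}\right) = -210720 + \left(\frac{158}{31} - \frac{58 \sqrt{77}}{77}\right) = - \frac{6532162}{31} - \frac{58 \sqrt{77}}{77}$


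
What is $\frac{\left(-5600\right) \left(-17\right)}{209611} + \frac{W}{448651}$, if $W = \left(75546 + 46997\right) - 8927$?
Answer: $\frac{66526738576}{94042184761} \approx 0.70741$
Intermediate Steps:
$W = 113616$ ($W = 122543 - 8927 = 113616$)
$\frac{\left(-5600\right) \left(-17\right)}{209611} + \frac{W}{448651} = \frac{\left(-5600\right) \left(-17\right)}{209611} + \frac{113616}{448651} = 95200 \cdot \frac{1}{209611} + 113616 \cdot \frac{1}{448651} = \frac{95200}{209611} + \frac{113616}{448651} = \frac{66526738576}{94042184761}$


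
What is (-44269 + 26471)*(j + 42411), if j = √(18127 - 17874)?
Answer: -754830978 - 17798*√253 ≈ -7.5511e+8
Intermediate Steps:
j = √253 ≈ 15.906
(-44269 + 26471)*(j + 42411) = (-44269 + 26471)*(√253 + 42411) = -17798*(42411 + √253) = -754830978 - 17798*√253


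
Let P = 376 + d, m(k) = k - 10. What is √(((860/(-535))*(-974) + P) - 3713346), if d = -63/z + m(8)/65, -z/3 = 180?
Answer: I*√6463012978390215/41730 ≈ 1926.5*I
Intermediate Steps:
z = -540 (z = -3*180 = -540)
m(k) = -10 + k
d = 67/780 (d = -63/(-540) + (-10 + 8)/65 = -63*(-1/540) - 2*1/65 = 7/60 - 2/65 = 67/780 ≈ 0.085897)
P = 293347/780 (P = 376 + 67/780 = 293347/780 ≈ 376.09)
√(((860/(-535))*(-974) + P) - 3713346) = √(((860/(-535))*(-974) + 293347/780) - 3713346) = √(((860*(-1/535))*(-974) + 293347/780) - 3713346) = √((-172/107*(-974) + 293347/780) - 3713346) = √((167528/107 + 293347/780) - 3713346) = √(162059969/83460 - 3713346) = √(-309753797191/83460) = I*√6463012978390215/41730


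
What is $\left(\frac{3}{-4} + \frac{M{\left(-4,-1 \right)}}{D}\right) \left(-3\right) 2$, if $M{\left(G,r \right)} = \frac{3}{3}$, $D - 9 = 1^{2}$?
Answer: $\frac{39}{10} \approx 3.9$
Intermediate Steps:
$D = 10$ ($D = 9 + 1^{2} = 9 + 1 = 10$)
$M{\left(G,r \right)} = 1$ ($M{\left(G,r \right)} = 3 \cdot \frac{1}{3} = 1$)
$\left(\frac{3}{-4} + \frac{M{\left(-4,-1 \right)}}{D}\right) \left(-3\right) 2 = \left(\frac{3}{-4} + 1 \cdot \frac{1}{10}\right) \left(-3\right) 2 = \left(3 \left(- \frac{1}{4}\right) + 1 \cdot \frac{1}{10}\right) \left(-3\right) 2 = \left(- \frac{3}{4} + \frac{1}{10}\right) \left(-3\right) 2 = \left(- \frac{13}{20}\right) \left(-3\right) 2 = \frac{39}{20} \cdot 2 = \frac{39}{10}$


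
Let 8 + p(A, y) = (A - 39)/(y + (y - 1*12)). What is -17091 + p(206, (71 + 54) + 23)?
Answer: -4855949/284 ≈ -17098.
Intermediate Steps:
p(A, y) = -8 + (-39 + A)/(-12 + 2*y) (p(A, y) = -8 + (A - 39)/(y + (y - 1*12)) = -8 + (-39 + A)/(y + (y - 12)) = -8 + (-39 + A)/(y + (-12 + y)) = -8 + (-39 + A)/(-12 + 2*y))
-17091 + p(206, (71 + 54) + 23) = -17091 + (57 + 206 - 16*((71 + 54) + 23))/(2*(-6 + ((71 + 54) + 23))) = -17091 + (57 + 206 - 16*(125 + 23))/(2*(-6 + (125 + 23))) = -17091 + (57 + 206 - 16*148)/(2*(-6 + 148)) = -17091 + (1/2)*(57 + 206 - 2368)/142 = -17091 + (1/2)*(1/142)*(-2105) = -17091 - 2105/284 = -4855949/284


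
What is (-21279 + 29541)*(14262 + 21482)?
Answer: 295316928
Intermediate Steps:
(-21279 + 29541)*(14262 + 21482) = 8262*35744 = 295316928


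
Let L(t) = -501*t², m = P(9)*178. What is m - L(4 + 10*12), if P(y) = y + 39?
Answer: 7711920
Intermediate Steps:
P(y) = 39 + y
m = 8544 (m = (39 + 9)*178 = 48*178 = 8544)
m - L(4 + 10*12) = 8544 - (-501)*(4 + 10*12)² = 8544 - (-501)*(4 + 120)² = 8544 - (-501)*124² = 8544 - (-501)*15376 = 8544 - 1*(-7703376) = 8544 + 7703376 = 7711920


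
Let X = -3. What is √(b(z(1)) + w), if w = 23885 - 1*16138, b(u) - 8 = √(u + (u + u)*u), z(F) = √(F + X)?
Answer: √(7755 + 2^(¼)*√(I - 2*√2)) ≈ 88.064 + 0.012*I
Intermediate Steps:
z(F) = √(-3 + F) (z(F) = √(F - 3) = √(-3 + F))
b(u) = 8 + √(u + 2*u²) (b(u) = 8 + √(u + (u + u)*u) = 8 + √(u + (2*u)*u) = 8 + √(u + 2*u²))
w = 7747 (w = 23885 - 16138 = 7747)
√(b(z(1)) + w) = √((8 + √(√(-3 + 1)*(1 + 2*√(-3 + 1)))) + 7747) = √((8 + √(√(-2)*(1 + 2*√(-2)))) + 7747) = √((8 + √((I*√2)*(1 + 2*(I*√2)))) + 7747) = √((8 + √((I*√2)*(1 + 2*I*√2))) + 7747) = √((8 + √(I*√2*(1 + 2*I*√2))) + 7747) = √((8 + 2^(¼)*√(I*(1 + 2*I*√2))) + 7747) = √(7755 + 2^(¼)*√(I*(1 + 2*I*√2)))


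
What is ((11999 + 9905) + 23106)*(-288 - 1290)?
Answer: -71025780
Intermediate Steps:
((11999 + 9905) + 23106)*(-288 - 1290) = (21904 + 23106)*(-1578) = 45010*(-1578) = -71025780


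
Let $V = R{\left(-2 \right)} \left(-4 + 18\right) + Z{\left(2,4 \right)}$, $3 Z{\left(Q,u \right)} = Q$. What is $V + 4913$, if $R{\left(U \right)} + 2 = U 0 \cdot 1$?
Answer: $\frac{14657}{3} \approx 4885.7$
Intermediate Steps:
$Z{\left(Q,u \right)} = \frac{Q}{3}$
$R{\left(U \right)} = -2$ ($R{\left(U \right)} = -2 + U 0 \cdot 1 = -2 + 0 \cdot 1 = -2 + 0 = -2$)
$V = - \frac{82}{3}$ ($V = - 2 \left(-4 + 18\right) + \frac{1}{3} \cdot 2 = \left(-2\right) 14 + \frac{2}{3} = -28 + \frac{2}{3} = - \frac{82}{3} \approx -27.333$)
$V + 4913 = - \frac{82}{3} + 4913 = \frac{14657}{3}$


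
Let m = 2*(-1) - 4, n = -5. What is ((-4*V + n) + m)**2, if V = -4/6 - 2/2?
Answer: 169/9 ≈ 18.778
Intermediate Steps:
V = -5/3 (V = -4*1/6 - 2*1/2 = -2/3 - 1 = -5/3 ≈ -1.6667)
m = -6 (m = -2 - 4 = -6)
((-4*V + n) + m)**2 = ((-4*(-5/3) - 5) - 6)**2 = ((20/3 - 5) - 6)**2 = (5/3 - 6)**2 = (-13/3)**2 = 169/9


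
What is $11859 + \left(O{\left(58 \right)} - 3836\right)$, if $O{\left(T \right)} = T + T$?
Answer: $8139$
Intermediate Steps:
$O{\left(T \right)} = 2 T$
$11859 + \left(O{\left(58 \right)} - 3836\right) = 11859 + \left(2 \cdot 58 - 3836\right) = 11859 + \left(116 - 3836\right) = 11859 - 3720 = 8139$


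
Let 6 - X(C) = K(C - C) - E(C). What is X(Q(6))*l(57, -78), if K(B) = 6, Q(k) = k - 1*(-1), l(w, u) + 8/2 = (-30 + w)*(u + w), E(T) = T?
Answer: -3997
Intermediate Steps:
l(w, u) = -4 + (-30 + w)*(u + w)
Q(k) = 1 + k (Q(k) = k + 1 = 1 + k)
X(C) = C (X(C) = 6 - (6 - C) = 6 + (-6 + C) = C)
X(Q(6))*l(57, -78) = (1 + 6)*(-4 + 57² - 30*(-78) - 30*57 - 78*57) = 7*(-4 + 3249 + 2340 - 1710 - 4446) = 7*(-571) = -3997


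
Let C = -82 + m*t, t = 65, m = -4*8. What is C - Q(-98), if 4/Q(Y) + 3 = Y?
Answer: -218358/101 ≈ -2162.0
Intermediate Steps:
m = -32
Q(Y) = 4/(-3 + Y)
C = -2162 (C = -82 - 32*65 = -82 - 2080 = -2162)
C - Q(-98) = -2162 - 4/(-3 - 98) = -2162 - 4/(-101) = -2162 - 4*(-1)/101 = -2162 - 1*(-4/101) = -2162 + 4/101 = -218358/101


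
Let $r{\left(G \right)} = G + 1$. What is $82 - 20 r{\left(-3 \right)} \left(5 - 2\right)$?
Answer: $202$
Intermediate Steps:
$r{\left(G \right)} = 1 + G$
$82 - 20 r{\left(-3 \right)} \left(5 - 2\right) = 82 - 20 \left(1 - 3\right) \left(5 - 2\right) = 82 - 20 \left(\left(-2\right) 3\right) = 82 - -120 = 82 + 120 = 202$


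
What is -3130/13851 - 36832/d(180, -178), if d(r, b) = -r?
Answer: 14155462/69255 ≈ 204.40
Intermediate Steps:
-3130/13851 - 36832/d(180, -178) = -3130/13851 - 36832/((-1*180)) = -3130*1/13851 - 36832/(-180) = -3130/13851 - 36832*(-1/180) = -3130/13851 + 9208/45 = 14155462/69255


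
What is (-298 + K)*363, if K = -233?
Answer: -192753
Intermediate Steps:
(-298 + K)*363 = (-298 - 233)*363 = -531*363 = -192753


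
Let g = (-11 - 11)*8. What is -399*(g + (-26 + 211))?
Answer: -3591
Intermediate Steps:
g = -176 (g = -22*8 = -176)
-399*(g + (-26 + 211)) = -399*(-176 + (-26 + 211)) = -399*(-176 + 185) = -399*9 = -3591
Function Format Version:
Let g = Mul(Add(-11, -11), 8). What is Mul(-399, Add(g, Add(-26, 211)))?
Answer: -3591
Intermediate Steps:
g = -176 (g = Mul(-22, 8) = -176)
Mul(-399, Add(g, Add(-26, 211))) = Mul(-399, Add(-176, Add(-26, 211))) = Mul(-399, Add(-176, 185)) = Mul(-399, 9) = -3591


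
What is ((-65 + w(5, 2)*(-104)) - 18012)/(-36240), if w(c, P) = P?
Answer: 1219/2416 ≈ 0.50455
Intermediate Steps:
((-65 + w(5, 2)*(-104)) - 18012)/(-36240) = ((-65 + 2*(-104)) - 18012)/(-36240) = ((-65 - 208) - 18012)*(-1/36240) = (-273 - 18012)*(-1/36240) = -18285*(-1/36240) = 1219/2416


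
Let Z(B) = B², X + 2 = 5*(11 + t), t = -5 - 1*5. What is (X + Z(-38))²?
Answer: 2093809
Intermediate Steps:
t = -10 (t = -5 - 5 = -10)
X = 3 (X = -2 + 5*(11 - 10) = -2 + 5*1 = -2 + 5 = 3)
(X + Z(-38))² = (3 + (-38)²)² = (3 + 1444)² = 1447² = 2093809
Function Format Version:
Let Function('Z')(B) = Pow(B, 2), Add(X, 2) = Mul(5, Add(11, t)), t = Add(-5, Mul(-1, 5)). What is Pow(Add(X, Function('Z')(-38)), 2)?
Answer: 2093809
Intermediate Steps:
t = -10 (t = Add(-5, -5) = -10)
X = 3 (X = Add(-2, Mul(5, Add(11, -10))) = Add(-2, Mul(5, 1)) = Add(-2, 5) = 3)
Pow(Add(X, Function('Z')(-38)), 2) = Pow(Add(3, Pow(-38, 2)), 2) = Pow(Add(3, 1444), 2) = Pow(1447, 2) = 2093809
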